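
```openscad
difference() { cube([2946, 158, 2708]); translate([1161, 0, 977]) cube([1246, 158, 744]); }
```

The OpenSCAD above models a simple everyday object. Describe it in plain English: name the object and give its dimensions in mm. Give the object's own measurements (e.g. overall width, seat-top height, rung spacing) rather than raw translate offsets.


A wall 2946 mm long (x), 158 mm thick (y), 2708 mm tall, with a rectangular window opening cut through it. The opening is 1246 mm wide and 744 mm tall; its sill is at z = 977 mm and its near (−x) edge is 1161 mm from the wall's −x end. The opening passes through the full wall thickness.


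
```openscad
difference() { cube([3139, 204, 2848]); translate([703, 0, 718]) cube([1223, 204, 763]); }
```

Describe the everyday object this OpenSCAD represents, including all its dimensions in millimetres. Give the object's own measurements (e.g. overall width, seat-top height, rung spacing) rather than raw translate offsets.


A wall 3139 mm long (x), 204 mm thick (y), 2848 mm tall, with a rectangular window opening cut through it. The opening is 1223 mm wide and 763 mm tall; its sill is at z = 718 mm and its near (−x) edge is 703 mm from the wall's −x end. The opening passes through the full wall thickness.


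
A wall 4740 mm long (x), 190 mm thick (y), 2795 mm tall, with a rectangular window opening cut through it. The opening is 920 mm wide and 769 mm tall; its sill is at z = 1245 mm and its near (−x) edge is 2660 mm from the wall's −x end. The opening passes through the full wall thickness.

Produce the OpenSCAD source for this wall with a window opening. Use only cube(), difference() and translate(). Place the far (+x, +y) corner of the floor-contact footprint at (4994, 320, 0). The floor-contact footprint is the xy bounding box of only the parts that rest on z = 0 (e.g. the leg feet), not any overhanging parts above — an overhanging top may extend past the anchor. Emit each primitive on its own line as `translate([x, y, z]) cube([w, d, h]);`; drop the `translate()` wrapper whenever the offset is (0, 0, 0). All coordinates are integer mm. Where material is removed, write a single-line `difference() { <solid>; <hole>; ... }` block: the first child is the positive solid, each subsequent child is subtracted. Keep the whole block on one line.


difference() { translate([254, 130, 0]) cube([4740, 190, 2795]); translate([2914, 130, 1245]) cube([920, 190, 769]); }


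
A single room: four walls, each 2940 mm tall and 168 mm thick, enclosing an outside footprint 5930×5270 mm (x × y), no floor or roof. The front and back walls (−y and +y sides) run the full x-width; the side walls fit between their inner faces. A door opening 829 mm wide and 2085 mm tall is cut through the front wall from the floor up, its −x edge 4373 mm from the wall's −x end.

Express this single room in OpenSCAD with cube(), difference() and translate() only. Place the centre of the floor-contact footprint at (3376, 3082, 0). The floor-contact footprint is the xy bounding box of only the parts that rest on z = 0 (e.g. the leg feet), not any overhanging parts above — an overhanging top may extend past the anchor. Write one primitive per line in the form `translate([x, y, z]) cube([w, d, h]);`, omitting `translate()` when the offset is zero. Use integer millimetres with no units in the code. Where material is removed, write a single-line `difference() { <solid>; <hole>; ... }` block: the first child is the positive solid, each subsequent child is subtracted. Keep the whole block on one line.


difference() { translate([411, 447, 0]) cube([5930, 168, 2940]); translate([4784, 447, 0]) cube([829, 168, 2085]); }
translate([411, 5549, 0]) cube([5930, 168, 2940]);
translate([411, 615, 0]) cube([168, 4934, 2940]);
translate([6173, 615, 0]) cube([168, 4934, 2940]);


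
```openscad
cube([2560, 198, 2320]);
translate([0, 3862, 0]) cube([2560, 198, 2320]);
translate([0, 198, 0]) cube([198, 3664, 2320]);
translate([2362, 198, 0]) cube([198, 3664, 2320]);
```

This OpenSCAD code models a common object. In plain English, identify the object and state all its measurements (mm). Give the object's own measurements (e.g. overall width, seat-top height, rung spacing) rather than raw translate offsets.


The wall frame of a small rectangular building: four walls, each 2320 mm tall and 198 mm thick, enclosing a footprint 2560 mm (x) by 4060 mm (y) outside-to-outside, with no floor or roof. The front and back walls (the −y and +y sides) span the full width; the two side walls fit between them.


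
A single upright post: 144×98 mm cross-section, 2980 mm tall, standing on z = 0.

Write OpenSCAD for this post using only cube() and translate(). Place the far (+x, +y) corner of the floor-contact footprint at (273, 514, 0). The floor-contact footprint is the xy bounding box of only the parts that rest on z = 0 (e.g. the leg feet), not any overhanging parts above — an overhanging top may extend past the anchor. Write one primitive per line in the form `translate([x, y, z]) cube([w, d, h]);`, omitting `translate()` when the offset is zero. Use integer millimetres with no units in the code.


translate([129, 416, 0]) cube([144, 98, 2980]);


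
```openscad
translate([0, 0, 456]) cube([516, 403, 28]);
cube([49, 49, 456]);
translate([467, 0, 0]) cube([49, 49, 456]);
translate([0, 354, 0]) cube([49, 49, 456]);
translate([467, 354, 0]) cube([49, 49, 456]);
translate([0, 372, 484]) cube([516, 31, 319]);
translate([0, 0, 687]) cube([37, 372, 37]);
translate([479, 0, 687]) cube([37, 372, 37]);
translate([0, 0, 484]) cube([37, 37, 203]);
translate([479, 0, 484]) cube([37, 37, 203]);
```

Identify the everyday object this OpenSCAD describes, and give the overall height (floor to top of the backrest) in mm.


A chair. The overall height is 803 mm.

A slab on four corner posts with a tall panel at the back — a chair. The seat slab sits at z = 456 with thickness 28, and the 319 mm backrest starts at the seat top, so the overall height is 456 + 28 + 319 = 803 mm.


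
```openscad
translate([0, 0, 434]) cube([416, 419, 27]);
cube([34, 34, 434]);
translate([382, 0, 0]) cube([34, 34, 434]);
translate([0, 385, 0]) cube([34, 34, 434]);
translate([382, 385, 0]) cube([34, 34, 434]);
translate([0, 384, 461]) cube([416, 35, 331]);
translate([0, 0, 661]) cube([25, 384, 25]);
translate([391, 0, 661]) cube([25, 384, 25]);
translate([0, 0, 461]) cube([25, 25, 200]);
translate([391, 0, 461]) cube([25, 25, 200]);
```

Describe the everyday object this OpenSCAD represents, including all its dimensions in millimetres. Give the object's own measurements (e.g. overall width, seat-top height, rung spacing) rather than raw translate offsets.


A chair. The seat is a 416×419×27 mm slab with its top at z = 461 mm, on four 34×34 mm corner legs (flush with the seat edges, standing on z = 0). A flat backrest 35 mm thick, 331 mm tall, spans the full seat width and rises from the seat top along its +y edge, rear face flush with the rear of the seat. Two armrests of 25×25 mm section run along each side from the seat's front edge to the front of the backrest, top faces 225 mm above the seat top and outer faces flush with the seat's x-edges; a 25×25 mm post under the front of each armrest stands on the seat at the front corner.


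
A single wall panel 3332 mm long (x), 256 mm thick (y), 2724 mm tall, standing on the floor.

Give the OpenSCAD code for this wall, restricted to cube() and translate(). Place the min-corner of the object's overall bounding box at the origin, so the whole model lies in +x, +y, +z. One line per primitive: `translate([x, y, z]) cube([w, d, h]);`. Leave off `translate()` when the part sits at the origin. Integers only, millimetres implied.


cube([3332, 256, 2724]);


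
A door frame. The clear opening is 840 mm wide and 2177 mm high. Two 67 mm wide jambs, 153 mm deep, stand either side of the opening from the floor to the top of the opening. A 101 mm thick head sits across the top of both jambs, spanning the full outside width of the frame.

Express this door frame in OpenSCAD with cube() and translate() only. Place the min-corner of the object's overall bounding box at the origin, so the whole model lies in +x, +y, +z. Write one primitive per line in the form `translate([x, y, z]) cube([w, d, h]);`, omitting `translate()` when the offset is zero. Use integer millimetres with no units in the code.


cube([67, 153, 2177]);
translate([907, 0, 0]) cube([67, 153, 2177]);
translate([0, 0, 2177]) cube([974, 153, 101]);


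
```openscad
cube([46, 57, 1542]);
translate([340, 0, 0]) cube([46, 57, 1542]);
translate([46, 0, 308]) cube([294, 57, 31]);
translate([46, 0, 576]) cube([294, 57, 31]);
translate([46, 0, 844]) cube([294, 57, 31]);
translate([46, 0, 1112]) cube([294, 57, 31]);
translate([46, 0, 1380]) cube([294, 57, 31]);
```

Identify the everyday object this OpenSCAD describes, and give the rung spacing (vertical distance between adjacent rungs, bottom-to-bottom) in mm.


A ladder. The rung spacing is 268 mm.

Two tall 46×57 posts with 5 short bars between them — a ladder. Adjacent rungs sit at z = 308 and z = 576, so the spacing is 576 − 308 = 268 mm.


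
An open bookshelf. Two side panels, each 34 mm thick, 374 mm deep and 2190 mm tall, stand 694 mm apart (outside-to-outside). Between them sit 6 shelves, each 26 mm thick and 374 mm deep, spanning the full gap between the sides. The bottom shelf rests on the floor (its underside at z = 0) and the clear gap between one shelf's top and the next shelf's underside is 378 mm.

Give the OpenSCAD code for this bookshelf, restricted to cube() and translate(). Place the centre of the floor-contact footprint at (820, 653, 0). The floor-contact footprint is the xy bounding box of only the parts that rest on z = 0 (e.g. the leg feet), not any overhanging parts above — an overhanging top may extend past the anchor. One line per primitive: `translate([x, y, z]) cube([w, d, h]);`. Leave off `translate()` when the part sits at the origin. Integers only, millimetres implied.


translate([473, 466, 0]) cube([34, 374, 2190]);
translate([1133, 466, 0]) cube([34, 374, 2190]);
translate([507, 466, 0]) cube([626, 374, 26]);
translate([507, 466, 404]) cube([626, 374, 26]);
translate([507, 466, 808]) cube([626, 374, 26]);
translate([507, 466, 1212]) cube([626, 374, 26]);
translate([507, 466, 1616]) cube([626, 374, 26]);
translate([507, 466, 2020]) cube([626, 374, 26]);


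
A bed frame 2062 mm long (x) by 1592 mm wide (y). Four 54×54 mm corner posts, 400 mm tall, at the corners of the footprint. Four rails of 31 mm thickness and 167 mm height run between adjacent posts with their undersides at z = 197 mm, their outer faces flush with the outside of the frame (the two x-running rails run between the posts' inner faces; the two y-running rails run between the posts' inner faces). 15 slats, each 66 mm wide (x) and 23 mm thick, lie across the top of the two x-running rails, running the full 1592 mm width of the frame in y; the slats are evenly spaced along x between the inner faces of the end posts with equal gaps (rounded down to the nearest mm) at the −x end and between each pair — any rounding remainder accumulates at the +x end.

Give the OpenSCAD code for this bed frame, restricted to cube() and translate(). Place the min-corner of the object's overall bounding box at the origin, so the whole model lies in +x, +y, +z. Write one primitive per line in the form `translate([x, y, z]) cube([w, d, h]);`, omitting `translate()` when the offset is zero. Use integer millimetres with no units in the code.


cube([54, 54, 400]);
translate([0, 1538, 0]) cube([54, 54, 400]);
translate([2008, 0, 0]) cube([54, 54, 400]);
translate([2008, 1538, 0]) cube([54, 54, 400]);
translate([54, 0, 197]) cube([1954, 31, 167]);
translate([54, 1561, 197]) cube([1954, 31, 167]);
translate([0, 54, 197]) cube([31, 1484, 167]);
translate([2031, 54, 197]) cube([31, 1484, 167]);
translate([114, 0, 364]) cube([66, 1592, 23]);
translate([240, 0, 364]) cube([66, 1592, 23]);
translate([366, 0, 364]) cube([66, 1592, 23]);
translate([492, 0, 364]) cube([66, 1592, 23]);
translate([618, 0, 364]) cube([66, 1592, 23]);
translate([744, 0, 364]) cube([66, 1592, 23]);
translate([870, 0, 364]) cube([66, 1592, 23]);
translate([996, 0, 364]) cube([66, 1592, 23]);
translate([1122, 0, 364]) cube([66, 1592, 23]);
translate([1248, 0, 364]) cube([66, 1592, 23]);
translate([1374, 0, 364]) cube([66, 1592, 23]);
translate([1500, 0, 364]) cube([66, 1592, 23]);
translate([1626, 0, 364]) cube([66, 1592, 23]);
translate([1752, 0, 364]) cube([66, 1592, 23]);
translate([1878, 0, 364]) cube([66, 1592, 23]);


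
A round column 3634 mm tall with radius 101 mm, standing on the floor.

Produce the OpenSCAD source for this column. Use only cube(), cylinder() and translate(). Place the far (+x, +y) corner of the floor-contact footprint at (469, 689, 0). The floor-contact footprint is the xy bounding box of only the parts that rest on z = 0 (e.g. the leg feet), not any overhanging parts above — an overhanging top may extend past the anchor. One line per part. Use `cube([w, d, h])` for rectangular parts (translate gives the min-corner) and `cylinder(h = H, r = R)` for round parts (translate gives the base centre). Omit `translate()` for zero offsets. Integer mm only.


translate([368, 588, 0]) cylinder(h = 3634, r = 101);


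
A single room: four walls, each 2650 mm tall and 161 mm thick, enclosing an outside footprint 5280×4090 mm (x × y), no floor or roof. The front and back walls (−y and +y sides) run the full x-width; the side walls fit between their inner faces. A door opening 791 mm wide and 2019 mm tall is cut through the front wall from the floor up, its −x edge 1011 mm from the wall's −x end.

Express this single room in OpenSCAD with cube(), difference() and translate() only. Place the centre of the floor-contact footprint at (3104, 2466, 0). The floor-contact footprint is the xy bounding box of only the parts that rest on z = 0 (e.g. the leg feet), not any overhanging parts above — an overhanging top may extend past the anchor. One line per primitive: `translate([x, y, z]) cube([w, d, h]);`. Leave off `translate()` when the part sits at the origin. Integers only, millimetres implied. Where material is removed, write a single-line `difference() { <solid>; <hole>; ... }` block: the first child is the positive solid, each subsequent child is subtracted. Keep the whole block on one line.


difference() { translate([464, 421, 0]) cube([5280, 161, 2650]); translate([1475, 421, 0]) cube([791, 161, 2019]); }
translate([464, 4350, 0]) cube([5280, 161, 2650]);
translate([464, 582, 0]) cube([161, 3768, 2650]);
translate([5583, 582, 0]) cube([161, 3768, 2650]);


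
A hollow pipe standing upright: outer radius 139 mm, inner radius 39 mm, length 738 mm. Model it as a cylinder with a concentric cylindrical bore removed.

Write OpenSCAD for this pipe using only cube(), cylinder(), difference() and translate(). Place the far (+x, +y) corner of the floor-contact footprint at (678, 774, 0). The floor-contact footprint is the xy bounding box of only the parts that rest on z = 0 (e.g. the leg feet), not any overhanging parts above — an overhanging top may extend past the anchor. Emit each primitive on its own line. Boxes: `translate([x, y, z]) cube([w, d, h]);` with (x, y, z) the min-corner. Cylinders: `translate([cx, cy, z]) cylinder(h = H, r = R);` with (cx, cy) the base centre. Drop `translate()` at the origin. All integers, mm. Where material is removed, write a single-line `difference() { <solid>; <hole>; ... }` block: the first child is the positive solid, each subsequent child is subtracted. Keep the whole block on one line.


difference() { translate([539, 635, 0]) cylinder(h = 738, r = 139); translate([539, 635, 0]) cylinder(h = 738, r = 39); }


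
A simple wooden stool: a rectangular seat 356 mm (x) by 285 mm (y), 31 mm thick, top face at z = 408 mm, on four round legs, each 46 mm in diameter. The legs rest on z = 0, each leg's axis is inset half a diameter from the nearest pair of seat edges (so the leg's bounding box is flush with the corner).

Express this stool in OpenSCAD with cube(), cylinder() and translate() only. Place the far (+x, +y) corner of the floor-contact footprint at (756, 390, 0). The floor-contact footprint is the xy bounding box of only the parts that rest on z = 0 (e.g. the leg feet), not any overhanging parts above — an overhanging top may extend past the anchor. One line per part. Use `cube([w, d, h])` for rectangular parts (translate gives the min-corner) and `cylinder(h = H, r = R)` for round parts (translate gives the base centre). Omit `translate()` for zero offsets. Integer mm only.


// leg_h = 408 - 31 = 377
translate([400, 105, 377]) cube([356, 285, 31]);
translate([423, 128, 0]) cylinder(h = 377, r = 23);
translate([733, 128, 0]) cylinder(h = 377, r = 23);
translate([423, 367, 0]) cylinder(h = 377, r = 23);
translate([733, 367, 0]) cylinder(h = 377, r = 23);


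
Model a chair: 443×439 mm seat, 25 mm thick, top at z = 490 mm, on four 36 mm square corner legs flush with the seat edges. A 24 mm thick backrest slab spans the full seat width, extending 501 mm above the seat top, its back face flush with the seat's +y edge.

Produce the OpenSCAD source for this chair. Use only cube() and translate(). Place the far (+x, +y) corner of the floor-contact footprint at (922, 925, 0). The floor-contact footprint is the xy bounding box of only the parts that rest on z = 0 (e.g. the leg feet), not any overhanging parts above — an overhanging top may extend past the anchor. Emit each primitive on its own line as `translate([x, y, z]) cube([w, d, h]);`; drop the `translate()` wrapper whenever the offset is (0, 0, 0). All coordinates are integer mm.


translate([479, 486, 465]) cube([443, 439, 25]);
translate([479, 486, 0]) cube([36, 36, 465]);
translate([886, 486, 0]) cube([36, 36, 465]);
translate([479, 889, 0]) cube([36, 36, 465]);
translate([886, 889, 0]) cube([36, 36, 465]);
translate([479, 901, 490]) cube([443, 24, 501]);


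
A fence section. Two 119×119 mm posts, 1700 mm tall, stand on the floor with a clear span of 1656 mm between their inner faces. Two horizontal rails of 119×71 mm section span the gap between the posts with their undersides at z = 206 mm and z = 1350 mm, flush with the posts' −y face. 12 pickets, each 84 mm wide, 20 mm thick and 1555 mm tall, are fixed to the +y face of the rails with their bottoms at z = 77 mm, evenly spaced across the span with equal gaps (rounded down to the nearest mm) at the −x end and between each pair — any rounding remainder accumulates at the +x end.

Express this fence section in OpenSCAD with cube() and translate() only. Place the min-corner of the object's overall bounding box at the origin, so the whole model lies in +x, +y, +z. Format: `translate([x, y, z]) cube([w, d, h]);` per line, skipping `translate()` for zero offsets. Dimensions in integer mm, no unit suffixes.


cube([119, 119, 1700]);
translate([1775, 0, 0]) cube([119, 119, 1700]);
translate([119, 0, 206]) cube([1656, 119, 71]);
translate([119, 0, 1350]) cube([1656, 119, 71]);
translate([168, 119, 77]) cube([84, 20, 1555]);
translate([301, 119, 77]) cube([84, 20, 1555]);
translate([434, 119, 77]) cube([84, 20, 1555]);
translate([567, 119, 77]) cube([84, 20, 1555]);
translate([700, 119, 77]) cube([84, 20, 1555]);
translate([833, 119, 77]) cube([84, 20, 1555]);
translate([966, 119, 77]) cube([84, 20, 1555]);
translate([1099, 119, 77]) cube([84, 20, 1555]);
translate([1232, 119, 77]) cube([84, 20, 1555]);
translate([1365, 119, 77]) cube([84, 20, 1555]);
translate([1498, 119, 77]) cube([84, 20, 1555]);
translate([1631, 119, 77]) cube([84, 20, 1555]);


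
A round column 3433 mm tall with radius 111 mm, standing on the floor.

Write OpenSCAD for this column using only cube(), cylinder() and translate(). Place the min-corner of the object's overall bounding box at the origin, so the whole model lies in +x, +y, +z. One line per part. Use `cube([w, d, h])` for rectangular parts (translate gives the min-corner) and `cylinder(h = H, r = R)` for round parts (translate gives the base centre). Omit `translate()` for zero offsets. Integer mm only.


translate([111, 111, 0]) cylinder(h = 3433, r = 111);


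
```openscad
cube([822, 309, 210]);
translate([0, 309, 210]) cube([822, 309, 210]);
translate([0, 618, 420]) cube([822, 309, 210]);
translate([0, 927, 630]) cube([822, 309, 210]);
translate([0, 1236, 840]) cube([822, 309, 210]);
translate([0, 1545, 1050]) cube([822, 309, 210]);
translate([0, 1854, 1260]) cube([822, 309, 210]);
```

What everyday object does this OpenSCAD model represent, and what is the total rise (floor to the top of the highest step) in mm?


A staircase. The total rise is 1470 mm.

7 identical blocks, each offset up and back from the previous — a staircase. Each step is 210 mm tall and there are 7 of them, so the total rise is 7 × 210 = 1470 mm.


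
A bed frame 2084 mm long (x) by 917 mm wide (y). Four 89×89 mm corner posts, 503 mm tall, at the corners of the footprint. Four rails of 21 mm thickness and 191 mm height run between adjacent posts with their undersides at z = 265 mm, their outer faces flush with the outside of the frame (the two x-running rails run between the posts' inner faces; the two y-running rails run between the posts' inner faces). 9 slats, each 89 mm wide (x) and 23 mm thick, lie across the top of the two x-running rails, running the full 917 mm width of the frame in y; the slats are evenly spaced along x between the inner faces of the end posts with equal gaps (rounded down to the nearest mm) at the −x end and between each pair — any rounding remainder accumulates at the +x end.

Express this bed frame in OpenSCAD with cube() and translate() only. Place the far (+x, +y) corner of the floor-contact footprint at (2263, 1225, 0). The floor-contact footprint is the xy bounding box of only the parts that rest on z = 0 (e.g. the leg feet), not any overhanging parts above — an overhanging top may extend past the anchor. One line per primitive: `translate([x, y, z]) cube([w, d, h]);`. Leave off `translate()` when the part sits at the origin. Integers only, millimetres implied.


translate([179, 308, 0]) cube([89, 89, 503]);
translate([179, 1136, 0]) cube([89, 89, 503]);
translate([2174, 308, 0]) cube([89, 89, 503]);
translate([2174, 1136, 0]) cube([89, 89, 503]);
translate([268, 308, 265]) cube([1906, 21, 191]);
translate([268, 1204, 265]) cube([1906, 21, 191]);
translate([179, 397, 265]) cube([21, 739, 191]);
translate([2242, 397, 265]) cube([21, 739, 191]);
translate([378, 308, 456]) cube([89, 917, 23]);
translate([577, 308, 456]) cube([89, 917, 23]);
translate([776, 308, 456]) cube([89, 917, 23]);
translate([975, 308, 456]) cube([89, 917, 23]);
translate([1174, 308, 456]) cube([89, 917, 23]);
translate([1373, 308, 456]) cube([89, 917, 23]);
translate([1572, 308, 456]) cube([89, 917, 23]);
translate([1771, 308, 456]) cube([89, 917, 23]);
translate([1970, 308, 456]) cube([89, 917, 23]);


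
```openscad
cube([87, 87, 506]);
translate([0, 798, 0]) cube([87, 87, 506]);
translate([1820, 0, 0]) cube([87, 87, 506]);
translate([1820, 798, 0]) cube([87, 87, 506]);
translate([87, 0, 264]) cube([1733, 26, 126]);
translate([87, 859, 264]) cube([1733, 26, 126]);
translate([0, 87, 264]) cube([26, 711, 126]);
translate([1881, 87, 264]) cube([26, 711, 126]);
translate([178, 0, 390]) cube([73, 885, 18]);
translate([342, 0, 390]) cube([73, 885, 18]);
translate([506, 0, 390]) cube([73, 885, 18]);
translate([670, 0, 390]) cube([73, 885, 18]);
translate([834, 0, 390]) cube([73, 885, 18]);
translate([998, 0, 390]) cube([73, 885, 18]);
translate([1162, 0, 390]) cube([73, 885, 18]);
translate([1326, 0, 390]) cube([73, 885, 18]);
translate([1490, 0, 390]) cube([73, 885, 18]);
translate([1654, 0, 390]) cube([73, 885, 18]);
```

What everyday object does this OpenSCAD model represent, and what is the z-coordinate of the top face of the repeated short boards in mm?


A bed frame. The slat-top height is 408 mm.

Four posts, four rails, and a row of slats — a bed frame. Slats sit on the rails at z = 264 + 126 = 390; with slat thickness 18, the top is 408 mm.


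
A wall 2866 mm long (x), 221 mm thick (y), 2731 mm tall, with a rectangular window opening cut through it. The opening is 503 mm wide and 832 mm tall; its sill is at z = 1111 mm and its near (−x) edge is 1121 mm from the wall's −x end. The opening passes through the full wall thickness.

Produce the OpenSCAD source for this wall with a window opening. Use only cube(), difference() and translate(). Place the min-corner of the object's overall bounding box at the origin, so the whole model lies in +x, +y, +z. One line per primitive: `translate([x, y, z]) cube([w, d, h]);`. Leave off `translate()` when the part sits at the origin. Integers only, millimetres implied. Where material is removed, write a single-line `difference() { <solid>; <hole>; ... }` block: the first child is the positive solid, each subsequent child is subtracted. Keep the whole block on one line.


difference() { cube([2866, 221, 2731]); translate([1121, 0, 1111]) cube([503, 221, 832]); }


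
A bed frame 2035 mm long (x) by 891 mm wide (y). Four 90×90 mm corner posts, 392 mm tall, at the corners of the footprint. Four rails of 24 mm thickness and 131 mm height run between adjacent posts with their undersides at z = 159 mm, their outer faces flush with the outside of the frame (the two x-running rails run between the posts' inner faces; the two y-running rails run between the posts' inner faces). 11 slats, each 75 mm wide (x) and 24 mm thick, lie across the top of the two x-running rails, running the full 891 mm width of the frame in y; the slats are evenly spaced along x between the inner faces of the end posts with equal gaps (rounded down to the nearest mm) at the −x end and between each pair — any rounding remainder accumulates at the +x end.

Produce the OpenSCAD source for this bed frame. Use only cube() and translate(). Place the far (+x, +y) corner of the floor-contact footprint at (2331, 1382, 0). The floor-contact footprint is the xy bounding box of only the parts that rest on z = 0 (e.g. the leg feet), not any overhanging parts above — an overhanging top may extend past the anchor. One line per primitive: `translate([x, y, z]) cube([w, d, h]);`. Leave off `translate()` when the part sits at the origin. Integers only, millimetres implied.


translate([296, 491, 0]) cube([90, 90, 392]);
translate([296, 1292, 0]) cube([90, 90, 392]);
translate([2241, 491, 0]) cube([90, 90, 392]);
translate([2241, 1292, 0]) cube([90, 90, 392]);
translate([386, 491, 159]) cube([1855, 24, 131]);
translate([386, 1358, 159]) cube([1855, 24, 131]);
translate([296, 581, 159]) cube([24, 711, 131]);
translate([2307, 581, 159]) cube([24, 711, 131]);
translate([471, 491, 290]) cube([75, 891, 24]);
translate([631, 491, 290]) cube([75, 891, 24]);
translate([791, 491, 290]) cube([75, 891, 24]);
translate([951, 491, 290]) cube([75, 891, 24]);
translate([1111, 491, 290]) cube([75, 891, 24]);
translate([1271, 491, 290]) cube([75, 891, 24]);
translate([1431, 491, 290]) cube([75, 891, 24]);
translate([1591, 491, 290]) cube([75, 891, 24]);
translate([1751, 491, 290]) cube([75, 891, 24]);
translate([1911, 491, 290]) cube([75, 891, 24]);
translate([2071, 491, 290]) cube([75, 891, 24]);


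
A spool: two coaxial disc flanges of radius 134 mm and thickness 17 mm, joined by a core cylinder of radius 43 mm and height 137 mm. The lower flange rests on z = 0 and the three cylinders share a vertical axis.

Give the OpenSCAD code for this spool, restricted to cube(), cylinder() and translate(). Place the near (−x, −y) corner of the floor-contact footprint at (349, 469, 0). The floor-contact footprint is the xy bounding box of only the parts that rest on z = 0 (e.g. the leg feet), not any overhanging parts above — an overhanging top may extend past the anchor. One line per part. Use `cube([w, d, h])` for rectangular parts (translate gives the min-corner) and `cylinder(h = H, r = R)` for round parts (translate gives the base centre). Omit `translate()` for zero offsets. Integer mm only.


translate([483, 603, 0]) cylinder(h = 17, r = 134);
translate([483, 603, 17]) cylinder(h = 137, r = 43);
translate([483, 603, 154]) cylinder(h = 17, r = 134);


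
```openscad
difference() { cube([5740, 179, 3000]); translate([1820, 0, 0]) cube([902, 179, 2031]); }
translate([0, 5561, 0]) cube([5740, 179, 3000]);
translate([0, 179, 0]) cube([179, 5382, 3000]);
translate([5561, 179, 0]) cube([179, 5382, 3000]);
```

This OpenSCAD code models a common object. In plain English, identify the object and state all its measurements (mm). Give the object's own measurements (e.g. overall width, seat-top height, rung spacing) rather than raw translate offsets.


A single room: four walls, each 3000 mm tall and 179 mm thick, enclosing an outside footprint 5740×5740 mm (x × y), no floor or roof. The front and back walls (−y and +y sides) run the full x-width; the side walls fit between their inner faces. A door opening 902 mm wide and 2031 mm tall is cut through the front wall from the floor up, its −x edge 1820 mm from the wall's −x end.


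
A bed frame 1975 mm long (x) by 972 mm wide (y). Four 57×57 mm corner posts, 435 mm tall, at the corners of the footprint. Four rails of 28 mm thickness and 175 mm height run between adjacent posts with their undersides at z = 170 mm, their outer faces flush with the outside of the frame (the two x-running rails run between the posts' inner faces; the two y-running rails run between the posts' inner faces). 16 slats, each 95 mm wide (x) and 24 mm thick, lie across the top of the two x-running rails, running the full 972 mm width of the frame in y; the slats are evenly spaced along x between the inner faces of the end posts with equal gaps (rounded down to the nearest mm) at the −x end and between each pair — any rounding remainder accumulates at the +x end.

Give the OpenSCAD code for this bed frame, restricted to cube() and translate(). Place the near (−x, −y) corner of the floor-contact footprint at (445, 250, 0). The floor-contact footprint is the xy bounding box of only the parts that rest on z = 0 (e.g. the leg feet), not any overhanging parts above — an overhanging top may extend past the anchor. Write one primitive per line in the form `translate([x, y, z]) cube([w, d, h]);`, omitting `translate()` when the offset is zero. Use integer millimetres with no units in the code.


// slat z = rail_z + rail_h = 170 + 175 = 345
// slat gap = ⌊(1861 − 16·95) / 17⌋ = 20
translate([445, 250, 0]) cube([57, 57, 435]);
translate([445, 1165, 0]) cube([57, 57, 435]);
translate([2363, 250, 0]) cube([57, 57, 435]);
translate([2363, 1165, 0]) cube([57, 57, 435]);
translate([502, 250, 170]) cube([1861, 28, 175]);
translate([502, 1194, 170]) cube([1861, 28, 175]);
translate([445, 307, 170]) cube([28, 858, 175]);
translate([2392, 307, 170]) cube([28, 858, 175]);
translate([522, 250, 345]) cube([95, 972, 24]);
translate([637, 250, 345]) cube([95, 972, 24]);
translate([752, 250, 345]) cube([95, 972, 24]);
translate([867, 250, 345]) cube([95, 972, 24]);
translate([982, 250, 345]) cube([95, 972, 24]);
translate([1097, 250, 345]) cube([95, 972, 24]);
translate([1212, 250, 345]) cube([95, 972, 24]);
translate([1327, 250, 345]) cube([95, 972, 24]);
translate([1442, 250, 345]) cube([95, 972, 24]);
translate([1557, 250, 345]) cube([95, 972, 24]);
translate([1672, 250, 345]) cube([95, 972, 24]);
translate([1787, 250, 345]) cube([95, 972, 24]);
translate([1902, 250, 345]) cube([95, 972, 24]);
translate([2017, 250, 345]) cube([95, 972, 24]);
translate([2132, 250, 345]) cube([95, 972, 24]);
translate([2247, 250, 345]) cube([95, 972, 24]);


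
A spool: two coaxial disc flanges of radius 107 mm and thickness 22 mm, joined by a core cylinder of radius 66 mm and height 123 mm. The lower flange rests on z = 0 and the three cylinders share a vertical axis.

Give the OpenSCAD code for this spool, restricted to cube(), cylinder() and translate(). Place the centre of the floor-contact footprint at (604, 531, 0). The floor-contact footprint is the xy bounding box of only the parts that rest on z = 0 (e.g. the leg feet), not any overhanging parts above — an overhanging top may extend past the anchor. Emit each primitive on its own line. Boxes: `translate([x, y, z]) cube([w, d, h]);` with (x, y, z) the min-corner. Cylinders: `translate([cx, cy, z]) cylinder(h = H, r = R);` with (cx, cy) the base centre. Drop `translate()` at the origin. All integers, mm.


translate([604, 531, 0]) cylinder(h = 22, r = 107);
translate([604, 531, 22]) cylinder(h = 123, r = 66);
translate([604, 531, 145]) cylinder(h = 22, r = 107);


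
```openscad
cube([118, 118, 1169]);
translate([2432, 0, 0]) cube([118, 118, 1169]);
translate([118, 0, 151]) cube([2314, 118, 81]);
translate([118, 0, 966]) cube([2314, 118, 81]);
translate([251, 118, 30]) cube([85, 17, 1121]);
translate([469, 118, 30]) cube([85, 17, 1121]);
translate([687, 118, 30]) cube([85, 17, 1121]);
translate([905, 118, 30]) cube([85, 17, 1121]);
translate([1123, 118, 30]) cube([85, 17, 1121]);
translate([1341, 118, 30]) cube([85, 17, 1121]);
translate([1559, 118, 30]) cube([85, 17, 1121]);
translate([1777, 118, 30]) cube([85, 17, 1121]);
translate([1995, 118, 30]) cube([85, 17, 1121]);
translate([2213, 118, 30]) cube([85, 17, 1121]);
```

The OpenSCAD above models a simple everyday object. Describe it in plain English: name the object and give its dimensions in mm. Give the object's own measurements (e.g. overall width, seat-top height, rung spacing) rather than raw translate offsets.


A fence section. Two 118×118 mm posts, 1169 mm tall, stand on the floor with a clear span of 2314 mm between their inner faces. Two horizontal rails of 118×81 mm section span the gap between the posts with their undersides at z = 151 mm and z = 966 mm, flush with the posts' −y face. 10 pickets, each 85 mm wide, 17 mm thick and 1121 mm tall, are fixed to the +y face of the rails with their bottoms at z = 30 mm, spaced across the span with a 133 mm gap after the −x post and between neighbouring pickets, with 134 mm left before the +x post.


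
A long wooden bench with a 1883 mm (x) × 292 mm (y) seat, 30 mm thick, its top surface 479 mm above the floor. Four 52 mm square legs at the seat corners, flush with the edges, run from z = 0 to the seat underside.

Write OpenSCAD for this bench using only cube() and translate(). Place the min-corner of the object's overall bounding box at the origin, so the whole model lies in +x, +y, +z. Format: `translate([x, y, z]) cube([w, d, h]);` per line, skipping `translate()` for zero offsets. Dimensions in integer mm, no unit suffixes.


translate([0, 0, 449]) cube([1883, 292, 30]);
cube([52, 52, 449]);
translate([0, 240, 0]) cube([52, 52, 449]);
translate([1831, 0, 0]) cube([52, 52, 449]);
translate([1831, 240, 0]) cube([52, 52, 449]);


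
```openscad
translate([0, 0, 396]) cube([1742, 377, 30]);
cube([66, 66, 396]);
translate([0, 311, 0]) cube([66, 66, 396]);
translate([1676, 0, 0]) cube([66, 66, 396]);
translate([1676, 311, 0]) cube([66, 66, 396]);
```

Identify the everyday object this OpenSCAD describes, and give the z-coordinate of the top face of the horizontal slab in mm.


A bench. The seat-top height is 426 mm.

A long slab on four corner posts — a bench. The slab sits at z = 396 with thickness 30, so the top is 396 + 30 = 426 mm.


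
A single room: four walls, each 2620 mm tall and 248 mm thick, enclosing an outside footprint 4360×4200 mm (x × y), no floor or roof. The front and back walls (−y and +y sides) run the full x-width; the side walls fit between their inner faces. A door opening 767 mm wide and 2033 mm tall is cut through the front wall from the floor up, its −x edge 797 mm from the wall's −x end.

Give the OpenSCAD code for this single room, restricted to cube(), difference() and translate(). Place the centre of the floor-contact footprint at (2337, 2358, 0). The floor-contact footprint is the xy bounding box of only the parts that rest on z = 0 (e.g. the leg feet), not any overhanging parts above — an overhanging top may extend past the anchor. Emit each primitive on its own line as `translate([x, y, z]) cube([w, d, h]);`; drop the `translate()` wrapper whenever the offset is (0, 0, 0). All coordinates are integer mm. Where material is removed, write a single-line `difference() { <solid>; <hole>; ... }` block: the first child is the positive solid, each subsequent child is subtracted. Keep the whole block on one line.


difference() { translate([157, 258, 0]) cube([4360, 248, 2620]); translate([954, 258, 0]) cube([767, 248, 2033]); }
translate([157, 4210, 0]) cube([4360, 248, 2620]);
translate([157, 506, 0]) cube([248, 3704, 2620]);
translate([4269, 506, 0]) cube([248, 3704, 2620]);


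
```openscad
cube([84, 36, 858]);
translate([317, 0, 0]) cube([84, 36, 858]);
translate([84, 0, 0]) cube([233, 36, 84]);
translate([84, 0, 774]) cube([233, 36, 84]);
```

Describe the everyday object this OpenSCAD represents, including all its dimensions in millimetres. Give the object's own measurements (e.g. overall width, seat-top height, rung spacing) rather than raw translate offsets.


A rectangular picture frame lying in the x–z plane (depth along y). The opening is 233 mm wide (x) by 690 mm tall (z), surrounded by a border 84 mm wide on all four sides. The frame is 36 mm deep and is made of two full-height vertical stiles with two horizontal rails fitted between them.


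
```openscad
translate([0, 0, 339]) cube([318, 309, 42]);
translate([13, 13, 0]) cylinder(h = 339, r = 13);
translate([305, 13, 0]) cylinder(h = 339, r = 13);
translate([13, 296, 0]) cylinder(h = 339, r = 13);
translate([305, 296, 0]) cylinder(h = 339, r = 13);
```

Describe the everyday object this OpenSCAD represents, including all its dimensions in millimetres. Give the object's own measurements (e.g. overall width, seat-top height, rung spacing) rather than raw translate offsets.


A simple wooden stool: a rectangular seat 318 mm (x) by 309 mm (y), 42 mm thick, top face at z = 381 mm, on four round legs, each 26 mm in diameter. The legs rest on z = 0, each leg's axis is inset half a diameter from the nearest pair of seat edges (so the leg's bounding box is flush with the corner).


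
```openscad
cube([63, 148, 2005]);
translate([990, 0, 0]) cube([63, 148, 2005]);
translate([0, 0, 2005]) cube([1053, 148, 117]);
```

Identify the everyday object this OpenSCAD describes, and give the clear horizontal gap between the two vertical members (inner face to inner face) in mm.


A door frame. The clear opening width is 927 mm.

Two 2005 mm tall posts with a header on top — a door frame. The left jamb is 63 mm wide at x = 0; the right jamb starts at x = 990. The clear opening is 990 − 63 = 927 mm.


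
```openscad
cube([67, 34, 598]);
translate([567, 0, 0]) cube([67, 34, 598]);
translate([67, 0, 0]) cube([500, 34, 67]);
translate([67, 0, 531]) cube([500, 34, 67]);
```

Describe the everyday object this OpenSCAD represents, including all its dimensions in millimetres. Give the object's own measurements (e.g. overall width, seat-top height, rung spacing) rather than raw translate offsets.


A rectangular picture frame lying in the x–z plane (depth along y). The opening is 500 mm wide (x) by 464 mm tall (z), surrounded by a border 67 mm wide on all four sides. The frame is 34 mm deep and is made of two full-height vertical stiles with two horizontal rails fitted between them.


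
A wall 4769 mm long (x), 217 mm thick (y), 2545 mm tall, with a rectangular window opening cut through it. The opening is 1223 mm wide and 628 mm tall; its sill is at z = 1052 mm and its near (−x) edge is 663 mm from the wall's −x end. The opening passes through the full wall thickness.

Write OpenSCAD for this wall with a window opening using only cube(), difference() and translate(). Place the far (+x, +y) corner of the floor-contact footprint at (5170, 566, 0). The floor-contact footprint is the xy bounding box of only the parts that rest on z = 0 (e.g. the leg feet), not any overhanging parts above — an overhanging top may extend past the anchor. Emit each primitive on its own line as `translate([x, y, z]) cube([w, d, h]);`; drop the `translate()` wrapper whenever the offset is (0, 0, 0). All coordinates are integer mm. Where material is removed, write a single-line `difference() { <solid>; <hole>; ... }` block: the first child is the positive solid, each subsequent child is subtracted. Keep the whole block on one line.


difference() { translate([401, 349, 0]) cube([4769, 217, 2545]); translate([1064, 349, 1052]) cube([1223, 217, 628]); }
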